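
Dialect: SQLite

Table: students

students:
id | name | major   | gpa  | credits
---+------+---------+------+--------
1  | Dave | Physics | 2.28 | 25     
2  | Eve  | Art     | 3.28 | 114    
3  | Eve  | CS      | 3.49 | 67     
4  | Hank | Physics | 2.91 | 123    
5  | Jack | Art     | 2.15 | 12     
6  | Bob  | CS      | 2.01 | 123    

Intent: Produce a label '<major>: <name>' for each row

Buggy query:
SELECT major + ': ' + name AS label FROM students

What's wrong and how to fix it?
Bug: SQLite uses || for string concatenation; + coerces text to numbers (yielding 0)

Fix: Replace + with || to concatenate text

Corrected query:
SELECT major || ': ' || name AS label FROM students

Result:
label        
-------------
Physics: Dave
Art: Eve     
CS: Eve      
Physics: Hank
Art: Jack    
CS: Bob      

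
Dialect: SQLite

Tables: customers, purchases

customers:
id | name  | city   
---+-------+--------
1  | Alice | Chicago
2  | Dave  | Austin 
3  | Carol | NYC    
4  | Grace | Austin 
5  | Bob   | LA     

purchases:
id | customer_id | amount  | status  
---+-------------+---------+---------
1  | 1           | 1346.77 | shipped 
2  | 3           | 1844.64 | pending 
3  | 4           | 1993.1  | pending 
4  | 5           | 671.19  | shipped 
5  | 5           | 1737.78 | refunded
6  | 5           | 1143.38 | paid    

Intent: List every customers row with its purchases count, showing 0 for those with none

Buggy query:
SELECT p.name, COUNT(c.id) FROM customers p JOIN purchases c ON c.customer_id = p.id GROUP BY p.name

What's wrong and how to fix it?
Bug: An inner join excludes parents with zero children

Fix: Use LEFT JOIN so parents without children still appear (COUNT(c.id) gives 0)

Corrected query:
SELECT p.name, COUNT(c.id) FROM customers p LEFT JOIN purchases c ON c.customer_id = p.id GROUP BY p.name

Result:
name  | COUNT(c.id)
------+------------
Alice | 1          
Bob   | 3          
Carol | 1          
Dave  | 0          
Grace | 1          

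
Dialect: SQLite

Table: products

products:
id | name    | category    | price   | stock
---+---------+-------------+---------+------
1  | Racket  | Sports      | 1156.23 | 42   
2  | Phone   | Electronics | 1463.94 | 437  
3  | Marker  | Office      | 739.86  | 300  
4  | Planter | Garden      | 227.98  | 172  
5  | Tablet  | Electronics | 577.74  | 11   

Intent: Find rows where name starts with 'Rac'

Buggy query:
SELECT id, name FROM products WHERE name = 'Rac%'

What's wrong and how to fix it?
Bug: Wildcards only work with LIKE; '=' treats '%' as a literal character

Fix: Use LIKE for wildcard pattern matching

Corrected query:
SELECT id, name FROM products WHERE name LIKE 'Rac%'

Result:
id | name  
---+-------
1  | Racket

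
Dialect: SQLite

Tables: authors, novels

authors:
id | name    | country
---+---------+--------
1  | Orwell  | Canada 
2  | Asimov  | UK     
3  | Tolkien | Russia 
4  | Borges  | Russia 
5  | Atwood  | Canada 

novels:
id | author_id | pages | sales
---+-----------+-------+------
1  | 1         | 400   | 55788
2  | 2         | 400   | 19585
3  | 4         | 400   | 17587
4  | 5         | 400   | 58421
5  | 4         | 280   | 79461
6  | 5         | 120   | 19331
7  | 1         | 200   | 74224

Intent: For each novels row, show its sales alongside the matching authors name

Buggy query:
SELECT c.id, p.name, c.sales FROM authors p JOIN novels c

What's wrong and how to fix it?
Bug: Missing join condition: each novels row is matched to all authors rows instead of just its own

Fix: Add ON c.author_id = p.id to the JOIN

Corrected query:
SELECT c.id, p.name, c.sales FROM authors p JOIN novels c ON c.author_id = p.id

Result:
id | name   | sales
---+--------+------
1  | Orwell | 55788
2  | Asimov | 19585
3  | Borges | 17587
4  | Atwood | 58421
5  | Borges | 79461
6  | Atwood | 19331
7  | Orwell | 74224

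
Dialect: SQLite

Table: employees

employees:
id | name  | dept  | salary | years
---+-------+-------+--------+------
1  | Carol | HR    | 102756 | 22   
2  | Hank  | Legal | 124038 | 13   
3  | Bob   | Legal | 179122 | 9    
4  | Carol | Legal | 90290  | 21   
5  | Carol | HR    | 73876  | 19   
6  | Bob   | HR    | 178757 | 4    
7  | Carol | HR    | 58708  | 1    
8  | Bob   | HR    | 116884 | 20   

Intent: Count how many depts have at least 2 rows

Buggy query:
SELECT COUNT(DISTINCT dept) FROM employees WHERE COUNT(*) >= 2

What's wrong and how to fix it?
Bug: WHERE filters individual rows, not groups, so a group-level COUNT is invalid there

Fix: Use a subquery that GROUPs and filters with HAVING, then count its rows

Corrected query:
SELECT COUNT(*) FROM (SELECT dept FROM employees GROUP BY dept HAVING COUNT(*) >= 2)

Result:
COUNT(*)
--------
2       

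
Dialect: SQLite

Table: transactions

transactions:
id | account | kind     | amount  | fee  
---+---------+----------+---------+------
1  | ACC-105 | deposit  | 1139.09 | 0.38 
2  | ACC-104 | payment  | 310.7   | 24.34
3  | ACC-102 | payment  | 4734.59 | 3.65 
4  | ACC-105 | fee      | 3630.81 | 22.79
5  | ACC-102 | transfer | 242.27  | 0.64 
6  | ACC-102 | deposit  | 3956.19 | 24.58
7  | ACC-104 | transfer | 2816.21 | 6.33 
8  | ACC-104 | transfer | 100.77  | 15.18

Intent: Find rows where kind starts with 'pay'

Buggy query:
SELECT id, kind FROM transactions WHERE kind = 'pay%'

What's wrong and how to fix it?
Bug: Wildcards only work with LIKE; '=' treats '%' as a literal character

Fix: Use LIKE for wildcard pattern matching

Corrected query:
SELECT id, kind FROM transactions WHERE kind LIKE 'pay%'

Result:
id | kind   
---+--------
2  | payment
3  | payment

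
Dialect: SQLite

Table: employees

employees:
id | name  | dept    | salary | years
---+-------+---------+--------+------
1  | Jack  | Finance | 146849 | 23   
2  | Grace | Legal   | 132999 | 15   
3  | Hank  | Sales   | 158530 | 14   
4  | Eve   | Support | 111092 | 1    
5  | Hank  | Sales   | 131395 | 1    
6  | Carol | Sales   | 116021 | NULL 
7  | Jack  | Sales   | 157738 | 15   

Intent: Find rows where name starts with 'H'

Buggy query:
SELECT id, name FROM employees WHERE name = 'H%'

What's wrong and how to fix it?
Bug: Wildcards only work with LIKE; '=' treats '%' as a literal character

Fix: Replace '=' with LIKE so 'H%' is treated as a pattern

Corrected query:
SELECT id, name FROM employees WHERE name LIKE 'H%'

Result:
id | name
---+-----
3  | Hank
5  | Hank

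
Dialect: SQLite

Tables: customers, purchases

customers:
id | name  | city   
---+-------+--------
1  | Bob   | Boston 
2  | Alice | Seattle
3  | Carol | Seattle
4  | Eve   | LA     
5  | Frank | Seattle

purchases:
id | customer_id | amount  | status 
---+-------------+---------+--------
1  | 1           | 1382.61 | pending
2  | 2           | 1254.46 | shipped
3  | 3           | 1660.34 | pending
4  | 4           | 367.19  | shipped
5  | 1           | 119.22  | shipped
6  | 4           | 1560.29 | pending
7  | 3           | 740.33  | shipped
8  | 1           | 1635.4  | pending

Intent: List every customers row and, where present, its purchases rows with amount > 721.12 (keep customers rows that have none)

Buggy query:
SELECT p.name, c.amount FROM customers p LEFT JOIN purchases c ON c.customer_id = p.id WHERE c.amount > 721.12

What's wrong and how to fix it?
Bug: A WHERE condition on the right-hand table after LEFT JOIN drops unmatched parents

Fix: Put 'c.amount > 721.12' in the JOIN's ON clause instead of WHERE

Corrected query:
SELECT p.name, c.amount FROM customers p LEFT JOIN purchases c ON c.customer_id = p.id AND c.amount > 721.12

Result:
name  | amount 
------+--------
Bob   | 1382.61
Bob   | 1635.4 
Alice | 1254.46
Carol | 740.33 
Carol | 1660.34
Eve   | 1560.29
Frank | NULL   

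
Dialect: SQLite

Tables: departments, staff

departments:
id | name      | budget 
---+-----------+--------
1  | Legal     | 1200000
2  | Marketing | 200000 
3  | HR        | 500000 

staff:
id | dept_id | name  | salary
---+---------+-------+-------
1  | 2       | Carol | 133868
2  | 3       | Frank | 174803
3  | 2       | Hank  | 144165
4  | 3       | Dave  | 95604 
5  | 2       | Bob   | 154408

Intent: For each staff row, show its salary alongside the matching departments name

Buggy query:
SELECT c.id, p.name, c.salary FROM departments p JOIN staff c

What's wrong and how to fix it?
Bug: JOIN with no ON clause produces a cartesian product; every staff row pairs with every departments row

Fix: Specify the join condition linking the foreign key to the parent id

Corrected query:
SELECT c.id, p.name, c.salary FROM departments p JOIN staff c ON c.dept_id = p.id

Result:
id | name      | salary
---+-----------+-------
1  | Marketing | 133868
2  | HR        | 174803
3  | Marketing | 144165
4  | HR        | 95604 
5  | Marketing | 154408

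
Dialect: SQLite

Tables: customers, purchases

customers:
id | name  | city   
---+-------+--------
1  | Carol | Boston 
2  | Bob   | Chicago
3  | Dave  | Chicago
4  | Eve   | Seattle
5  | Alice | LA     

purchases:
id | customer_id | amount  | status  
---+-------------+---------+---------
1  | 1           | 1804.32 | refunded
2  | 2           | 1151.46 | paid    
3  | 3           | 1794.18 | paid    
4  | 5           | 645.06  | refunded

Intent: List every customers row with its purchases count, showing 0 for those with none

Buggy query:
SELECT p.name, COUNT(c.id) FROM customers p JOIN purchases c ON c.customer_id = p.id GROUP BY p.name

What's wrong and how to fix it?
Bug: An inner join excludes parents with zero children

Fix: Switch to LEFT JOIN to retain unmatched parent rows

Corrected query:
SELECT p.name, COUNT(c.id) FROM customers p LEFT JOIN purchases c ON c.customer_id = p.id GROUP BY p.name

Result:
name  | COUNT(c.id)
------+------------
Alice | 1          
Bob   | 1          
Carol | 1          
Dave  | 1          
Eve   | 0          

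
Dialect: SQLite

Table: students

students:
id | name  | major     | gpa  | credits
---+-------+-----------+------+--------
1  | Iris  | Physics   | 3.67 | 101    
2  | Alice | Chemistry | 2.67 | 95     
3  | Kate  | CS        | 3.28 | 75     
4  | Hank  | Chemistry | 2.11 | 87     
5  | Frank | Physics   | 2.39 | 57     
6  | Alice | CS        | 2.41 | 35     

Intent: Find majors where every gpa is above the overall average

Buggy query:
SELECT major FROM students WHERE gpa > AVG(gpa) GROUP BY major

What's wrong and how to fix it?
Bug: WHERE evaluates per row before aggregation, so AVG() is unavailable

Fix: Use a subquery for AVG and a HAVING MIN(...) filter so the condition holds for every row in the group

Corrected query:
SELECT major FROM students GROUP BY major HAVING MIN(gpa) > (SELECT AVG(gpa) FROM students)

Result:
(no rows)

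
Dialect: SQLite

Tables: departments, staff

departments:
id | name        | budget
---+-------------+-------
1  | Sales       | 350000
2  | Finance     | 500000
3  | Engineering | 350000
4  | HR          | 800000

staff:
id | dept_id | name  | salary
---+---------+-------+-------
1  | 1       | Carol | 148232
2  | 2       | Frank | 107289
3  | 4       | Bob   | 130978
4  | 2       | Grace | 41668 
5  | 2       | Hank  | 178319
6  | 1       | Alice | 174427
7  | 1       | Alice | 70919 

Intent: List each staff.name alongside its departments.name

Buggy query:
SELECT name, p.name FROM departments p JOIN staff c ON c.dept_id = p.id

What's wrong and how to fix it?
Bug: Both tables have a 'name' column; the unqualified reference is ambiguous

Fix: Qualify the column with its table alias (c.name)

Corrected query:
SELECT c.name, p.name FROM departments p JOIN staff c ON c.dept_id = p.id

Result:
name  | name   
------+--------
Carol | Sales  
Frank | Finance
Bob   | HR     
Grace | Finance
Hank  | Finance
Alice | Sales  
Alice | Sales  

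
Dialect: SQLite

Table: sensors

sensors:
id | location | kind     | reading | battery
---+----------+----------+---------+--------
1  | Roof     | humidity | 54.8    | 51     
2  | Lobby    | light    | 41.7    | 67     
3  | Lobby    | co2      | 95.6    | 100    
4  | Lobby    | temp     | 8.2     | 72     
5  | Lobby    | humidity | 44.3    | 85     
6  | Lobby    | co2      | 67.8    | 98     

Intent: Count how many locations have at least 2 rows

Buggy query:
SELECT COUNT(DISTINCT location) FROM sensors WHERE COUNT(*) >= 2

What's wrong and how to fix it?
Bug: COUNT(*) cannot appear in WHERE; the per-group count doesn't exist yet

Fix: Group first with HAVING COUNT(*) >= 2, then COUNT the resulting groups

Corrected query:
SELECT COUNT(*) FROM (SELECT location FROM sensors GROUP BY location HAVING COUNT(*) >= 2)

Result:
COUNT(*)
--------
1       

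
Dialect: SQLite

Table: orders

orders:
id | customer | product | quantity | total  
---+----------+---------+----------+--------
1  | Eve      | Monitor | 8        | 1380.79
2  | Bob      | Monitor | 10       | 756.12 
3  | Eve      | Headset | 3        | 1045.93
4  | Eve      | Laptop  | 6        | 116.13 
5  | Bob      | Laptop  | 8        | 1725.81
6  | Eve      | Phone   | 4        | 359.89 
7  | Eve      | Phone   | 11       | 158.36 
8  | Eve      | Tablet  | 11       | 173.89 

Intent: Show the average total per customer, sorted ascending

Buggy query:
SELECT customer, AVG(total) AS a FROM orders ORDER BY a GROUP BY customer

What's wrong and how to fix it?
Bug: ORDER BY appears before GROUP BY; SQL clause order requires GROUP BY first

Fix: Move ORDER BY to the end, after GROUP BY

Corrected query:
SELECT customer, AVG(total) AS a FROM orders GROUP BY customer ORDER BY a

Result:
customer | a       
---------+---------
Eve      | 539.165 
Bob      | 1240.965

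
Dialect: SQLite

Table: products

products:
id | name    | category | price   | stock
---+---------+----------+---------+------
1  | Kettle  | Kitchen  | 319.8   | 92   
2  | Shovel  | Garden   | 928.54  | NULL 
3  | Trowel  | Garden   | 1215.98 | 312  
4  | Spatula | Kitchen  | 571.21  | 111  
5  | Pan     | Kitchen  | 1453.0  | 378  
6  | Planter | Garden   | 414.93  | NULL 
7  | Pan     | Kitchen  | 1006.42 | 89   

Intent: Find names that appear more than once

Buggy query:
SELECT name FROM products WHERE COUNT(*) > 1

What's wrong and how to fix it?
Bug: WHERE can't reference COUNT(*); aggregates are computed after WHERE

Fix: Group first, then use HAVING for the count condition

Corrected query:
SELECT name FROM products GROUP BY name HAVING COUNT(*) > 1

Result:
name
----
Pan 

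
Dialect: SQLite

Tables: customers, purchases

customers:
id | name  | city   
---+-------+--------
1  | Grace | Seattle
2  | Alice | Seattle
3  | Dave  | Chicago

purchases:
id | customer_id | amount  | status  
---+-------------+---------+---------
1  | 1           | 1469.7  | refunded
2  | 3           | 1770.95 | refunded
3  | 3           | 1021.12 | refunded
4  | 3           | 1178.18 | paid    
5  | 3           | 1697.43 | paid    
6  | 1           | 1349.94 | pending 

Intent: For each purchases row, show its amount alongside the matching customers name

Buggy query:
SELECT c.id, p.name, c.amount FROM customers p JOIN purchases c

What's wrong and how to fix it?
Bug: JOIN with no ON clause produces a cartesian product; every purchases row pairs with every customers row

Fix: Add ON c.customer_id = p.id to the JOIN

Corrected query:
SELECT c.id, p.name, c.amount FROM customers p JOIN purchases c ON c.customer_id = p.id

Result:
id | name  | amount 
---+-------+--------
1  | Grace | 1469.7 
2  | Dave  | 1770.95
3  | Dave  | 1021.12
4  | Dave  | 1178.18
5  | Dave  | 1697.43
6  | Grace | 1349.94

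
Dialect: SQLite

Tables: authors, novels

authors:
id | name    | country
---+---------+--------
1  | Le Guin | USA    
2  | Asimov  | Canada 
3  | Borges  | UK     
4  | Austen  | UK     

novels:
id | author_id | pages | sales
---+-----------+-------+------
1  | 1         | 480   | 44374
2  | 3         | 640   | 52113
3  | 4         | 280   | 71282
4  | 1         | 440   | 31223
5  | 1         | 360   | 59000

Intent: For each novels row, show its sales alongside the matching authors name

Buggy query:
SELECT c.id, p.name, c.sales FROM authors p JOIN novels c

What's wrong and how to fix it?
Bug: Missing join condition: each novels row is matched to all authors rows instead of just its own

Fix: Add ON c.author_id = p.id to the JOIN

Corrected query:
SELECT c.id, p.name, c.sales FROM authors p JOIN novels c ON c.author_id = p.id

Result:
id | name    | sales
---+---------+------
1  | Le Guin | 44374
2  | Borges  | 52113
3  | Austen  | 71282
4  | Le Guin | 31223
5  | Le Guin | 59000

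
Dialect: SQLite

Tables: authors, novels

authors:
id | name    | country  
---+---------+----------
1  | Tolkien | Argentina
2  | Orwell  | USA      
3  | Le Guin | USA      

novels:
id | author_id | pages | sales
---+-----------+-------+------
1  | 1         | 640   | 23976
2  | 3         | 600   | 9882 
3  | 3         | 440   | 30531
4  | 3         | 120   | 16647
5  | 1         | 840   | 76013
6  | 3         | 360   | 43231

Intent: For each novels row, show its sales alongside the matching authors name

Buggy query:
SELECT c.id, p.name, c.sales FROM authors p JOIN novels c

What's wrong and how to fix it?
Bug: JOIN with no ON clause produces a cartesian product; every novels row pairs with every authors row

Fix: Specify the join condition linking the foreign key to the parent id

Corrected query:
SELECT c.id, p.name, c.sales FROM authors p JOIN novels c ON c.author_id = p.id

Result:
id | name    | sales
---+---------+------
1  | Tolkien | 23976
2  | Le Guin | 9882 
3  | Le Guin | 30531
4  | Le Guin | 16647
5  | Tolkien | 76013
6  | Le Guin | 43231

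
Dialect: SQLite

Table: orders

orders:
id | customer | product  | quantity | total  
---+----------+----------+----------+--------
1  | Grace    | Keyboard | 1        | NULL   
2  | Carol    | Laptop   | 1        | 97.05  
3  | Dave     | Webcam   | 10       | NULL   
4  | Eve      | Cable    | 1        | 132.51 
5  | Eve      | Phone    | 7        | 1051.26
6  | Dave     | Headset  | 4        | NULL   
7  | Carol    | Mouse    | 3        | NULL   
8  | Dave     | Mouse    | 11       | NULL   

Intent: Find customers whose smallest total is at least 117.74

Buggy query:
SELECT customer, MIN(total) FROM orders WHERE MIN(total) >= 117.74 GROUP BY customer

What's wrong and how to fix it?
Bug: Aggregates like MIN are computed per group after WHERE runs

Fix: Replace WHERE with HAVING after the GROUP BY

Corrected query:
SELECT customer, MIN(total) FROM orders GROUP BY customer HAVING MIN(total) >= 117.74

Result:
customer | MIN(total)
---------+-----------
Eve      | 132.51    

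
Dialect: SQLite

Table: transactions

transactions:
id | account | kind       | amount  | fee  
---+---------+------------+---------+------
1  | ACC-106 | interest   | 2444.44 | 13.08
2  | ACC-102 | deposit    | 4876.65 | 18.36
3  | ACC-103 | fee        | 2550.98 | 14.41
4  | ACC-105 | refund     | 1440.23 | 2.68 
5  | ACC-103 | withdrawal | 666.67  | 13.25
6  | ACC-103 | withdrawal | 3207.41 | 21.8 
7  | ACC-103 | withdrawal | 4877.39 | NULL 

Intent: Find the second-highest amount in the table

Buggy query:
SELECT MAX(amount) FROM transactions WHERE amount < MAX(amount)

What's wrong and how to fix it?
Bug: The inner MAX is an aggregate inside WHERE, which is not allowed

Fix: Put the inner MAX in a scalar subquery

Corrected query:
SELECT MAX(amount) FROM transactions WHERE amount < (SELECT MAX(amount) FROM transactions)

Result:
MAX(amount)
-----------
4876.65    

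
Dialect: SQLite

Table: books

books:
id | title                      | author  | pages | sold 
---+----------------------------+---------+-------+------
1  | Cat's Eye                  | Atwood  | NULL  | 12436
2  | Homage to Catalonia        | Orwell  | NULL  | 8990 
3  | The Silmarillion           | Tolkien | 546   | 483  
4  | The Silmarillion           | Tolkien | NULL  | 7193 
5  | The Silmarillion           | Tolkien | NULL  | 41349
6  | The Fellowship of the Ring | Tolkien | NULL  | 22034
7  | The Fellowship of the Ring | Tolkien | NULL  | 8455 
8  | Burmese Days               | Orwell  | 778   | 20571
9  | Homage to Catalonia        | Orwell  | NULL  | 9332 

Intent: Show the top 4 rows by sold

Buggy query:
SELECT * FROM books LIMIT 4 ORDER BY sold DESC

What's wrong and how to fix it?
Bug: LIMIT must come after ORDER BY

Fix: Sort with ORDER BY, then apply LIMIT

Corrected query:
SELECT * FROM books ORDER BY sold DESC LIMIT 4

Result:
id | title                      | author  | pages | sold 
---+----------------------------+---------+-------+------
5  | The Silmarillion           | Tolkien | NULL  | 41349
6  | The Fellowship of the Ring | Tolkien | NULL  | 22034
8  | Burmese Days               | Orwell  | 778   | 20571
1  | Cat's Eye                  | Atwood  | NULL  | 12436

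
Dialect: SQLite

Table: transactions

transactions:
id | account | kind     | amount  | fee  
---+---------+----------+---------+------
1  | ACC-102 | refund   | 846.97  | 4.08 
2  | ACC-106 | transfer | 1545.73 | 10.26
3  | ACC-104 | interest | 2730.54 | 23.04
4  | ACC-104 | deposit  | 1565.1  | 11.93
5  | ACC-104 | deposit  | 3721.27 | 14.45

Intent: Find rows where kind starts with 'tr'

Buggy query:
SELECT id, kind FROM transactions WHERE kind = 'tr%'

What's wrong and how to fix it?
Bug: '=' compares the literal string including the % character; pattern matching needs LIKE

Fix: Use LIKE for wildcard pattern matching

Corrected query:
SELECT id, kind FROM transactions WHERE kind LIKE 'tr%'

Result:
id | kind    
---+---------
2  | transfer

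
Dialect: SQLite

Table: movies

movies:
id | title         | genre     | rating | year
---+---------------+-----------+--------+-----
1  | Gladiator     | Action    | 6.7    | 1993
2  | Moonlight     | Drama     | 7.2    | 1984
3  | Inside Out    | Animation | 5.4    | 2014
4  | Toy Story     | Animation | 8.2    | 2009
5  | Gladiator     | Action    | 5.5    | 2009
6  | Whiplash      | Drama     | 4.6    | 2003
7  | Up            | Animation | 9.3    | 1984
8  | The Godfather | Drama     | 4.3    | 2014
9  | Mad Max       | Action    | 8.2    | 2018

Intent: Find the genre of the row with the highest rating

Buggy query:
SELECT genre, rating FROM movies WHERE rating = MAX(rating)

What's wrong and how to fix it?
Bug: MAX(rating) is an aggregate and cannot be used directly in WHERE

Fix: Use a subquery: WHERE rating = (SELECT MAX(rating) FROM movies)

Corrected query:
SELECT genre, rating FROM movies WHERE rating = (SELECT MAX(rating) FROM movies)

Result:
genre     | rating
----------+-------
Animation | 9.3   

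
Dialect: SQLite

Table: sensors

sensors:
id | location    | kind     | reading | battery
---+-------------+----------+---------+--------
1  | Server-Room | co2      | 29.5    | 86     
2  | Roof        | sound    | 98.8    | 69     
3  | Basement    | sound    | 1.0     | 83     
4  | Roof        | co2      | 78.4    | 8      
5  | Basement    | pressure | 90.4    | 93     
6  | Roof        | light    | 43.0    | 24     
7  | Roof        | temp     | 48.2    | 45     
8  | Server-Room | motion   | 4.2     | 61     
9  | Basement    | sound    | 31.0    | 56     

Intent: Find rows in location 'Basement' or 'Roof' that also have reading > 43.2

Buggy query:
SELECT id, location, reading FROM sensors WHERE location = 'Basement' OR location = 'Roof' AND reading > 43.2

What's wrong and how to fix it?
Bug: Without parentheses, AND is evaluated before OR, so the reading filter only applies to the 'Roof' branch

Fix: Group the OR with parentheses (or use IN), then AND the threshold

Corrected query:
SELECT id, location, reading FROM sensors WHERE (location = 'Basement' OR location = 'Roof') AND reading > 43.2

Result:
id | location | reading
---+----------+--------
2  | Roof     | 98.8   
4  | Roof     | 78.4   
5  | Basement | 90.4   
7  | Roof     | 48.2   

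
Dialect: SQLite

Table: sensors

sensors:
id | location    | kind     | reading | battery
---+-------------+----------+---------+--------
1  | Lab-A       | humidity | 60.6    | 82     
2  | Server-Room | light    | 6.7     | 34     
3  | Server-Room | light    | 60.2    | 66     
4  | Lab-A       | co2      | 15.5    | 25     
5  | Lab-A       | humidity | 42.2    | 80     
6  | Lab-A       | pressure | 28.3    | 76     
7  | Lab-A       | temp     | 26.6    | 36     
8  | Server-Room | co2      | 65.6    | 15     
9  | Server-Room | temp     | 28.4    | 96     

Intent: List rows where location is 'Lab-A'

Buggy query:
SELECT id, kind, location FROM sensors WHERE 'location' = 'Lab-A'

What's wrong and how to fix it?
Bug: Single quotes denote string literals in SQL; the column name is being compared as a constant string

Fix: Remove the quotes around the column name (or use double quotes for an identifier)

Corrected query:
SELECT id, kind, location FROM sensors WHERE location = 'Lab-A'

Result:
id | kind     | location
---+----------+---------
1  | humidity | Lab-A   
4  | co2      | Lab-A   
5  | humidity | Lab-A   
6  | pressure | Lab-A   
7  | temp     | Lab-A   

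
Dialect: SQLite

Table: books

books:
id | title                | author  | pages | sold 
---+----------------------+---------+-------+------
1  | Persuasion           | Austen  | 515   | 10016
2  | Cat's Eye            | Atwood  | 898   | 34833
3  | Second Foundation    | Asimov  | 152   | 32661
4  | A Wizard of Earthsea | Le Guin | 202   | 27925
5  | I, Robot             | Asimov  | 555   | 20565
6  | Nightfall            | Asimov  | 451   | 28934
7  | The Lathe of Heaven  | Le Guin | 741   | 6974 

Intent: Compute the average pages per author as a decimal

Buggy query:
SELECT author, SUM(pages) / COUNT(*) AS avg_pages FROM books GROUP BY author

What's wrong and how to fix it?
Bug: SUM(pages) and COUNT(*) are both integers; the division truncates the fractional part

Fix: Multiply by 1.0 (or CAST to REAL) to force floating-point division

Corrected query:
SELECT author, SUM(pages) * 1.0 / COUNT(*) AS avg_pages FROM books GROUP BY author

Result:
author  | avg_pages
--------+----------
Asimov  | 386      
Atwood  | 898      
Austen  | 515      
Le Guin | 471.5    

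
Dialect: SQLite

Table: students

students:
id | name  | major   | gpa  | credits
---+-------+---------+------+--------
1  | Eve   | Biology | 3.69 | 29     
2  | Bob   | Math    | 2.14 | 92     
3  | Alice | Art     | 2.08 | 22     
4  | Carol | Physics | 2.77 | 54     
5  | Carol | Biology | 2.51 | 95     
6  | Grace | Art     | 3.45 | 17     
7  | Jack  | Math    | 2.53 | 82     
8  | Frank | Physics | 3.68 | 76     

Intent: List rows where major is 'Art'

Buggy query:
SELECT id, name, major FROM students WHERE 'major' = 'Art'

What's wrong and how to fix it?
Bug: 'major' in single quotes is a string literal, not the column; the comparison is literal-vs-literal and never true

Fix: Remove the quotes around the column name (or use double quotes for an identifier)

Corrected query:
SELECT id, name, major FROM students WHERE major = 'Art'

Result:
id | name  | major
---+-------+------
3  | Alice | Art  
6  | Grace | Art  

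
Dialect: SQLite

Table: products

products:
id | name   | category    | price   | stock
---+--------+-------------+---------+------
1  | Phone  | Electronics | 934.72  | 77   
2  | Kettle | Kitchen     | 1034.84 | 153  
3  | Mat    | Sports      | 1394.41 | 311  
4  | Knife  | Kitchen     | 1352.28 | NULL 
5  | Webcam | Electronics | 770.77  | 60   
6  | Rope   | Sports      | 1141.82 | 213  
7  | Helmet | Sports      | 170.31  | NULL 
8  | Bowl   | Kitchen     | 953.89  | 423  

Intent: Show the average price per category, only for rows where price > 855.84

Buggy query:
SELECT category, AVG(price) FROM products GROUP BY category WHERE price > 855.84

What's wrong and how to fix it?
Bug: Row-level WHERE must come before GROUP BY in the clause order

Fix: Place WHERE between FROM and GROUP BY

Corrected query:
SELECT category, AVG(price) FROM products WHERE price > 855.84 GROUP BY category

Result:
category    | AVG(price)
------------+-----------
Electronics | 934.72    
Kitchen     | 1113.67   
Sports      | 1268.115  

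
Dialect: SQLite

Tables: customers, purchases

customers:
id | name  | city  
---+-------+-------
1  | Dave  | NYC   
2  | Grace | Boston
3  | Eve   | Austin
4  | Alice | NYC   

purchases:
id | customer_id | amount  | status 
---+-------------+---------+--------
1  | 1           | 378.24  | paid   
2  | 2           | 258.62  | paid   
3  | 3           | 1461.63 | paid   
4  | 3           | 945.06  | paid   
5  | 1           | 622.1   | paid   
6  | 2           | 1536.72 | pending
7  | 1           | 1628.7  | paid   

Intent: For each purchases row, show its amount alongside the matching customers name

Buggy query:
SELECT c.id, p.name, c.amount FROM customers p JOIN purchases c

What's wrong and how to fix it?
Bug: JOIN with no ON clause produces a cartesian product; every purchases row pairs with every customers row

Fix: Specify the join condition linking the foreign key to the parent id

Corrected query:
SELECT c.id, p.name, c.amount FROM customers p JOIN purchases c ON c.customer_id = p.id

Result:
id | name  | amount 
---+-------+--------
1  | Dave  | 378.24 
2  | Grace | 258.62 
3  | Eve   | 1461.63
4  | Eve   | 945.06 
5  | Dave  | 622.1  
6  | Grace | 1536.72
7  | Dave  | 1628.7 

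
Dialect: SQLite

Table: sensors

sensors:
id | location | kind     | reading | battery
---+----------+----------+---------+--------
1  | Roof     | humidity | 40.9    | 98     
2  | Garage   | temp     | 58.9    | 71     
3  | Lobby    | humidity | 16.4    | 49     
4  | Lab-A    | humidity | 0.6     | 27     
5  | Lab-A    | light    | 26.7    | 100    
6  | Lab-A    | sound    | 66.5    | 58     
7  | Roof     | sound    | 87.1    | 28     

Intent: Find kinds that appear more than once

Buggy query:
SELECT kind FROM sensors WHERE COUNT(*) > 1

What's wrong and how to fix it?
Bug: WHERE can't reference COUNT(*); aggregates are computed after WHERE

Fix: GROUP BY kind, then filter groups with HAVING COUNT(*) > 1

Corrected query:
SELECT kind FROM sensors GROUP BY kind HAVING COUNT(*) > 1

Result:
kind    
--------
humidity
sound   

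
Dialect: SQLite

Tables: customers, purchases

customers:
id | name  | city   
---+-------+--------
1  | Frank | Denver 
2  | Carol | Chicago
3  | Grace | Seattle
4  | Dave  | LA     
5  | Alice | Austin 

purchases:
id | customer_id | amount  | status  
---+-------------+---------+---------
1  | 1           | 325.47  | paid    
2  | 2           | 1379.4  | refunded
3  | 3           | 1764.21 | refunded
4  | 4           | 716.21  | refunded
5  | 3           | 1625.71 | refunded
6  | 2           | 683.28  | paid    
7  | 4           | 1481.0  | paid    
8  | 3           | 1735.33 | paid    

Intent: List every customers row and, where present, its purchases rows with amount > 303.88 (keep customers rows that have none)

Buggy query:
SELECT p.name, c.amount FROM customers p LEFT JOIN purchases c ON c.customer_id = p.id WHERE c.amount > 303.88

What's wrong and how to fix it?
Bug: Filtering c.amount in WHERE discards the NULL rows produced by LEFT JOIN, turning it into an inner join

Fix: Put 'c.amount > 303.88' in the JOIN's ON clause instead of WHERE

Corrected query:
SELECT p.name, c.amount FROM customers p LEFT JOIN purchases c ON c.customer_id = p.id AND c.amount > 303.88

Result:
name  | amount 
------+--------
Frank | 325.47 
Carol | 683.28 
Carol | 1379.4 
Grace | 1625.71
Grace | 1735.33
Grace | 1764.21
Dave  | 716.21 
Dave  | 1481   
Alice | NULL   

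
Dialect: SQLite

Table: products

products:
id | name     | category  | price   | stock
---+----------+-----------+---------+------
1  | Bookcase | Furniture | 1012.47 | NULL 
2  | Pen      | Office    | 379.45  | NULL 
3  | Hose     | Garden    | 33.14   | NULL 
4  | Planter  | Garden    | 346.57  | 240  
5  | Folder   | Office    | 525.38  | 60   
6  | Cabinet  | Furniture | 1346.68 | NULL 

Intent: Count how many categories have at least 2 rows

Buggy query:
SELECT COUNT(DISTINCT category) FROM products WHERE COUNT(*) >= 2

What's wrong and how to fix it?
Bug: COUNT(*) cannot appear in WHERE; the per-group count doesn't exist yet

Fix: Use a subquery that GROUPs and filters with HAVING, then count its rows

Corrected query:
SELECT COUNT(*) FROM (SELECT category FROM products GROUP BY category HAVING COUNT(*) >= 2)

Result:
COUNT(*)
--------
3       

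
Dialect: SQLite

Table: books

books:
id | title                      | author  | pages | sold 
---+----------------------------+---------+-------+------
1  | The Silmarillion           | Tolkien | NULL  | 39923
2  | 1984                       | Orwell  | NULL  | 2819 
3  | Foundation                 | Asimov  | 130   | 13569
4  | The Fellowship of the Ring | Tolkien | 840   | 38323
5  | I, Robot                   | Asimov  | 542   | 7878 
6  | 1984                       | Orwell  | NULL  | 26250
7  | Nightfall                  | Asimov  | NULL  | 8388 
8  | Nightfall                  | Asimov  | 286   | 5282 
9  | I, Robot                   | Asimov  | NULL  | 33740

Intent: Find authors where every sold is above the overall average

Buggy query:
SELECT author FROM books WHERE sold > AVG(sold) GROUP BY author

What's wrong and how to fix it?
Bug: AVG() is an aggregate; it can't sit directly in WHERE

Fix: Compute the overall average in a scalar subquery and compare each group's MIN against it in HAVING

Corrected query:
SELECT author FROM books GROUP BY author HAVING MIN(sold) > (SELECT AVG(sold) FROM books)

Result:
author 
-------
Tolkien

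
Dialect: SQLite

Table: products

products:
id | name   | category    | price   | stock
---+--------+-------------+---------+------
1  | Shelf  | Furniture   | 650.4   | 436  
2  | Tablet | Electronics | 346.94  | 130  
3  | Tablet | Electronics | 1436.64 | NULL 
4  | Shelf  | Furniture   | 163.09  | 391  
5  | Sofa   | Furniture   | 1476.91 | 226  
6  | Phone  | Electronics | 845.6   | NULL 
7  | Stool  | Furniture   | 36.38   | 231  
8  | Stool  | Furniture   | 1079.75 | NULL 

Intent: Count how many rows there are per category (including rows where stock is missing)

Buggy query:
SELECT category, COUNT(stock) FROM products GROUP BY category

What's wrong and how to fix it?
Bug: COUNT(column) counts non-NULL values only; rows with NULL stock aren't counted

Fix: Replace COUNT(stock) with COUNT(*)

Corrected query:
SELECT category, COUNT(*) FROM products GROUP BY category

Result:
category    | COUNT(*)
------------+---------
Electronics | 3       
Furniture   | 5       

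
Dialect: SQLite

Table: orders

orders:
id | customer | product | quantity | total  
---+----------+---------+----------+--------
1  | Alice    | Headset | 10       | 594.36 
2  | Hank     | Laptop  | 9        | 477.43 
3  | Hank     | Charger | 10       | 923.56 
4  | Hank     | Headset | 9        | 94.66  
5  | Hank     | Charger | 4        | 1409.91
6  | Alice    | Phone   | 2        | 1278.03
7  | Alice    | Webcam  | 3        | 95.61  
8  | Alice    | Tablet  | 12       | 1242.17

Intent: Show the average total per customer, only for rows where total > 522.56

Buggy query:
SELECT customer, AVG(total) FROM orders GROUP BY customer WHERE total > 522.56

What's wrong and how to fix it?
Bug: WHERE cannot follow GROUP BY

Fix: Place WHERE between FROM and GROUP BY

Corrected query:
SELECT customer, AVG(total) FROM orders WHERE total > 522.56 GROUP BY customer

Result:
customer | AVG(total) 
---------+------------
Alice    | 1038.186667
Hank     | 1166.735   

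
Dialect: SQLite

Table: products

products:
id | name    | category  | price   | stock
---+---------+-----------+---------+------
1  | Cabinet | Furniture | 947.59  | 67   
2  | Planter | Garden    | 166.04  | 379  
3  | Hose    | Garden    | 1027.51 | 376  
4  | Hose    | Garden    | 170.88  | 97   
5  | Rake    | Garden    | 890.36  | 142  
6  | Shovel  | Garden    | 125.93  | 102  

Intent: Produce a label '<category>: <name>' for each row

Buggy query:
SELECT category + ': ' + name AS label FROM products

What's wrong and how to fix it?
Bug: '+' is numeric addition; on text columns SQLite converts them to 0 instead of concatenating

Fix: Use the || operator for string concatenation

Corrected query:
SELECT category || ': ' || name AS label FROM products

Result:
label             
------------------
Furniture: Cabinet
Garden: Planter   
Garden: Hose      
Garden: Hose      
Garden: Rake      
Garden: Shovel    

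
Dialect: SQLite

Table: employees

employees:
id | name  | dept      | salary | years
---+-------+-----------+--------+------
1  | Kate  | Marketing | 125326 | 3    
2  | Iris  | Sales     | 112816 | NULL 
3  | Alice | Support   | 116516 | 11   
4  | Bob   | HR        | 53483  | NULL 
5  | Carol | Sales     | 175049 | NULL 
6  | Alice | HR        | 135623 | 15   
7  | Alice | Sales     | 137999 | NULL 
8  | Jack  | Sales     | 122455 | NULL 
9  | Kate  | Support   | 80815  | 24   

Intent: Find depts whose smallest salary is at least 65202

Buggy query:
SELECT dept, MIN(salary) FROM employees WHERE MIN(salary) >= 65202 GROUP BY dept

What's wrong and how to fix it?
Bug: Aggregates like MIN are computed per group after WHERE runs

Fix: Replace WHERE with HAVING after the GROUP BY

Corrected query:
SELECT dept, MIN(salary) FROM employees GROUP BY dept HAVING MIN(salary) >= 65202

Result:
dept      | MIN(salary)
----------+------------
Marketing | 125326     
Sales     | 112816     
Support   | 80815      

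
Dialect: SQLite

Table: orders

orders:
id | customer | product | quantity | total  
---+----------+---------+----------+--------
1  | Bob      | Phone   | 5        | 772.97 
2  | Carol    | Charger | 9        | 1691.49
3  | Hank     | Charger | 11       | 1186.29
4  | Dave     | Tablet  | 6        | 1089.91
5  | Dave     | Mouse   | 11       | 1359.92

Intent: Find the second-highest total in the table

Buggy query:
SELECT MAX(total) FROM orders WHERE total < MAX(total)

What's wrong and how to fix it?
Bug: The inner MAX is an aggregate inside WHERE, which is not allowed

Fix: Compute the overall MAX in a subquery, then take MAX of rows below it

Corrected query:
SELECT MAX(total) FROM orders WHERE total < (SELECT MAX(total) FROM orders)

Result:
MAX(total)
----------
1359.92   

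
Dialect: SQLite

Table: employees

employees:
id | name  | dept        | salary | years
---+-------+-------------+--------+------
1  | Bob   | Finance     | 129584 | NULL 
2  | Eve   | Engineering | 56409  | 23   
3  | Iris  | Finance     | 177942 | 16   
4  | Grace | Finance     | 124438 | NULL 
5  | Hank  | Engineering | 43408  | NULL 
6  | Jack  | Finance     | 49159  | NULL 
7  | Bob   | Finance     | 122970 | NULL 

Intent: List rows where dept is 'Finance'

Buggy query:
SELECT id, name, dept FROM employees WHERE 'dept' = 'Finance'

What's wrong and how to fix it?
Bug: 'dept' in single quotes is a string literal, not the column; the comparison is literal-vs-literal and never true

Fix: Remove the quotes around the column name (or use double quotes for an identifier)

Corrected query:
SELECT id, name, dept FROM employees WHERE dept = 'Finance'

Result:
id | name  | dept   
---+-------+--------
1  | Bob   | Finance
3  | Iris  | Finance
4  | Grace | Finance
6  | Jack  | Finance
7  | Bob   | Finance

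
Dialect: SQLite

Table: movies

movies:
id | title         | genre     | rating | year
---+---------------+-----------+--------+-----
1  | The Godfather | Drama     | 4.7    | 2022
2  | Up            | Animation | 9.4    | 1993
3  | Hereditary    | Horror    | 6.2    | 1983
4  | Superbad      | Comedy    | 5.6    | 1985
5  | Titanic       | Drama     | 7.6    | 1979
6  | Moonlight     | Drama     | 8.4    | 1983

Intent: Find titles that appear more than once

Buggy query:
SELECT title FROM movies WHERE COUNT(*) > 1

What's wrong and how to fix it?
Bug: COUNT(*) is an aggregate and cannot be used in WHERE

Fix: Group first, then use HAVING for the count condition

Corrected query:
SELECT title FROM movies GROUP BY title HAVING COUNT(*) > 1

Result:
(no rows)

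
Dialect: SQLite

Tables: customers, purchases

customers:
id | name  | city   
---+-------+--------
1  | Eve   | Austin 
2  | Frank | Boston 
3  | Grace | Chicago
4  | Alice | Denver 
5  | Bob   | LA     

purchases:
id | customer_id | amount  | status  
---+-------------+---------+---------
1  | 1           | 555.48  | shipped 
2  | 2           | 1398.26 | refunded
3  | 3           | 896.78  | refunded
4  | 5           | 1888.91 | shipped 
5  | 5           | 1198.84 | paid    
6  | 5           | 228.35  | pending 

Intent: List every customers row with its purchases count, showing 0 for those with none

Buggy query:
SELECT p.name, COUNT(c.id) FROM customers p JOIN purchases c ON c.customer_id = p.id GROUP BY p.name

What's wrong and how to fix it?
Bug: An inner join excludes parents with zero children

Fix: Use LEFT JOIN so parents without children still appear (COUNT(c.id) gives 0)

Corrected query:
SELECT p.name, COUNT(c.id) FROM customers p LEFT JOIN purchases c ON c.customer_id = p.id GROUP BY p.name

Result:
name  | COUNT(c.id)
------+------------
Alice | 0          
Bob   | 3          
Eve   | 1          
Frank | 1          
Grace | 1          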